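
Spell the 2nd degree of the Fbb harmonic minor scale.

Gbb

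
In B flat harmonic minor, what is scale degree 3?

Db

Degree 3 takes the letter 2 steps above B, which is D.
In harmonic minor, degree 3 sits 3 semitones above the tonic. Bb + 3 semitones is pitch class 1, spelled on D as Db.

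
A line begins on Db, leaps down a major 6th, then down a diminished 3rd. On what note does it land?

D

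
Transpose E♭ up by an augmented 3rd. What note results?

A third above E lands on the letter G.
An augmented third spans 5 semitones, so Eb moves to pitch class 8. On the letter G that is G#.

G#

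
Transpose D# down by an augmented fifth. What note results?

G

A fifth below D lands on the letter G.
An augmented fifth spans 8 semitones, so D# moves to pitch class 7. On the letter G that is G.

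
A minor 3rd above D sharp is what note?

F#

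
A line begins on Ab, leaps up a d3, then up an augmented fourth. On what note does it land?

A diminished third up from Ab is Cbb (letter C, 2 semitones up).
An augmented fourth up from Cbb is Fb (letter F, 6 semitones up).

Fb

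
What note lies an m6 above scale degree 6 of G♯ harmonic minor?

Scale degree 6 of G# harmonic minor is E.
A minor sixth (8 semitones) above E lands on the letter C, giving C.

C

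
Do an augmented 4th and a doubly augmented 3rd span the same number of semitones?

Yes

An augmented fourth spans 6 semitones; a doubly augmented third spans 6.
They are enharmonically equivalent.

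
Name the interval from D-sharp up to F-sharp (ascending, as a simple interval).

Counting letters D–E–F gives a third.
D#→F# = 3 semitones, 1 narrower than the major third (4), so minor.

minor third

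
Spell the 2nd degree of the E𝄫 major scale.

Fb

Degree 2 takes the letter 1 step above E, which is F.
In major, degree 2 sits 2 semitones above the tonic. Ebb + 2 semitones is pitch class 4, spelled on F as Fb.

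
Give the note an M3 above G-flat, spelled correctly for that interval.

Bb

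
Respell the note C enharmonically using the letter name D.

Dbb

Plain D sits 2 semitones above C, so on the letter D the same pitch needs a double flat: Dbb.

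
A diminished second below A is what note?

A second below A lands on the letter G.
A diminished second spans 0 semitones, so A moves to pitch class 9. On the letter G that is G##.

G##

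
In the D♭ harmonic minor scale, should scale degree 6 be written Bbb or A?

Bbb

Each scale degree takes a distinct letter name. Degree 6 of a scale on D must use the letter B.
Bbb and A are enharmonically the same pitch, but only Bbb uses the letter B, so it is the correct spelling here.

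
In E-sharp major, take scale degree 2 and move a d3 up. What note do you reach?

Scale degree 2 of E# major is F##.
A diminished third (2 semitones) above F## lands on the letter A, giving A.

A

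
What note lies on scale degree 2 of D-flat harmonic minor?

Degree 2 takes the letter 1 step above D, which is E.
In harmonic minor, degree 2 sits 2 semitones above the tonic. Db + 2 semitones is pitch class 3, spelled on E as Eb.

Eb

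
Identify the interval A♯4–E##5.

augmented fifth

Counting letters A–B–C–D–E gives a fifth.
A#→E## = 8 semitones, 1 wider than the perfect fifth (7), so augmented.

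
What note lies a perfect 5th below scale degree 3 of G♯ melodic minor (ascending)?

E

Scale degree 3 of G# melodic minor (ascending) is B.
A perfect fifth (7 semitones) below B lands on the letter E, giving E.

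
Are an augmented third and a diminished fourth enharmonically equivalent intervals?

No

An augmented third spans 5 semitones; a diminished fourth spans 4.
The spans differ, so they are not enharmonic equivalents.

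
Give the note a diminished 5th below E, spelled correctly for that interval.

A#

E down a perfect fifth is A, so the target letter is A.
From E, a diminished fifth is 6 semitones down: A#.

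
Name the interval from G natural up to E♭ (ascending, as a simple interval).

minor sixth

The letter names run G→E, a span of 5 letter steps, so the interval is some kind of sixth.
G to Eb is 8 semitones. A major sixth is 9, so 8 makes it minor.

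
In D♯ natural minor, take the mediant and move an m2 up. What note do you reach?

G

The mediant of D# natural minor is F#.
A minor second (1 semitone) above F# lands on the letter G, giving G.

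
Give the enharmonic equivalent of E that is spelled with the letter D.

D##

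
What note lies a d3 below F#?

A third below F lands on the letter D.
A diminished third spans 2 semitones, so F# moves to pitch class 4. On the letter D that is D##.

D##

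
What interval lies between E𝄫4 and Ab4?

Counting letters E–F–G–A gives a fourth.
Ebb→Ab = 6 semitones, 1 wider than the perfect fourth (5), so augmented.

augmented fourth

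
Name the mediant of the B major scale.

D#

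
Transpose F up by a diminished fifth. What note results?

A fifth above F lands on the letter C.
A diminished fifth spans 6 semitones, so F moves to pitch class 11. On the letter C that is Cb.

Cb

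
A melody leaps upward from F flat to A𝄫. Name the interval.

minor third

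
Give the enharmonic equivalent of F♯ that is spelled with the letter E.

Plain E sits 2 semitones below F#, so on the letter E the same pitch needs a double sharp: E##.

E##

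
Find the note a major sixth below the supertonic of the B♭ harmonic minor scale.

Eb

The supertonic of Bb harmonic minor is C.
A major sixth (9 semitones) below C lands on the letter E, giving Eb.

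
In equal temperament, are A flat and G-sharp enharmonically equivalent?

Ab = pitch class 8 and G# = pitch class 8 — the same pitch class, so they are enharmonic equivalents.

Yes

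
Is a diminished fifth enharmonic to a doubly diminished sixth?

A diminished fifth spans 6 semitones; a doubly diminished sixth spans 6.
They are enharmonically equivalent.

Yes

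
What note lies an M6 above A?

F#

A sixth above A lands on the letter F.
A major sixth spans 9 semitones, so A moves to pitch class 6. On the letter F that is F#.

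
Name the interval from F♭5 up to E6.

augmented seventh

Counting letters F–G–A–B–C–D–E gives a seventh.
Fb→E = 12 semitones, 1 wider than the major seventh (11), so augmented.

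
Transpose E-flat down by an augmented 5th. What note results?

Abb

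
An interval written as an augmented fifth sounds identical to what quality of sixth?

minor

An augmented fifth spans 8 semitones.
A sixth spanning 8 semitones is minor (the major sixth is 9).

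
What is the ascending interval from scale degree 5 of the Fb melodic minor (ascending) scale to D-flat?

major second

Scale degree 5 of Fb melodic minor (ascending) is Cb.
Cb up to Db: letters C→D make it a second; 2 semitones makes it major.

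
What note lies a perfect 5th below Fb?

Bbb

F down a perfect fifth is Bb, so the target letter is B.
From Fb, a perfect fifth is 7 semitones down: Bbb.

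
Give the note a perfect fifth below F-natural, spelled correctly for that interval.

F down a perfect fifth is Bb, so the target letter is B.
From F, a perfect fifth is 7 semitones down: Bb.

Bb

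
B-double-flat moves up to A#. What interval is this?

doubly augmented seventh

Counting letters B–C–D–E–F–G–A gives a seventh.
Bbb→A# = 13 semitones, 2 wider than the major seventh (11), so doubly augmented.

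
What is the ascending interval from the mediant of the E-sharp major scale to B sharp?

The mediant of E# major is G##.
G## up to B#: letters G→B make it a third; 3 semitones makes it minor.

minor third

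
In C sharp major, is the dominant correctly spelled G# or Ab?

Each scale degree takes a distinct letter name. Degree 5 of a scale on C must use the letter G.
G# and Ab are enharmonically the same pitch, but only G# uses the letter G, so it is the correct spelling here.

G#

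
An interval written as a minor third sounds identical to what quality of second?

A minor third spans 3 semitones.
A second spanning 3 semitones is augmented (the major second is 2).

augmented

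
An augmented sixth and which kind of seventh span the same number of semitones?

An augmented sixth spans 10 semitones.
A seventh spanning 10 semitones is minor (the major seventh is 11).

minor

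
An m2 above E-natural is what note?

F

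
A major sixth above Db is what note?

Bb

D up a major sixth is B, so the target letter is B.
From Db, a major sixth is 9 semitones up: Bb.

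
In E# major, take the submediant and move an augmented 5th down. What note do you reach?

The submediant of E# major is C##.
An augmented fifth (8 semitones) below C## lands on the letter F, giving F#.

F#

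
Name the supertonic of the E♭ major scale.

F

Degree 2 takes the letter 1 step above E, which is F.
In major, degree 2 sits 2 semitones above the tonic. Eb + 2 semitones is pitch class 5, spelled on F as F.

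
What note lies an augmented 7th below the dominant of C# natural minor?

Ab

The dominant of C# natural minor is G#.
An augmented seventh (12 semitones) below G# lands on the letter A, giving Ab.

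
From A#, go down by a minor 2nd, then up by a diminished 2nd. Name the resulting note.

A

A minor second down from A# is G## (letter G, 1 semitone down).
A diminished second up from G## is A (letter A, 0 semitones up).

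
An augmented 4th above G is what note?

A fourth above G lands on the letter C.
An augmented fourth spans 6 semitones, so G moves to pitch class 1. On the letter C that is C#.

C#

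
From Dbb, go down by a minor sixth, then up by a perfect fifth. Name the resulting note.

Cb

A minor sixth down from Dbb is Fb (letter F, 8 semitones down).
A perfect fifth up from Fb is Cb (letter C, 7 semitones up).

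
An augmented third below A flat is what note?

Fbb

A down a major third is F, so the target letter is F.
From Ab, an augmented third is 5 semitones down: Fbb.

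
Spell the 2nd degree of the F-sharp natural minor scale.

G#

The F# natural minor scale runs F# G# A B C# D E.
Degree 2 is G#.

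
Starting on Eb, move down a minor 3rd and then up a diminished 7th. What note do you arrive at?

Bbb

A minor third down from Eb is C (letter C, 3 semitones down).
A diminished seventh up from C is Bbb (letter B, 9 semitones up).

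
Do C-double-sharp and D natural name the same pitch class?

Yes

C## = pitch class 2 and D = pitch class 2 — the same pitch class, so they are enharmonic equivalents.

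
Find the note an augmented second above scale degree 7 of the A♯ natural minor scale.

A##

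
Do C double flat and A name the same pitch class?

No

Two spellings are enharmonically equivalent only if they share a pitch class.
Here Cbb → 10, A → 9; 9 ≠ 10, so they are not.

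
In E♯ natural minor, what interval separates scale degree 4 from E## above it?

augmented fifth

Scale degree 4 of E# natural minor is A#.
A# up to E##: letters A→E make it a fifth; 8 semitones makes it augmented.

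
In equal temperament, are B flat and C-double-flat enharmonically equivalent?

Bb is pitch class 10; Cbb is pitch class 10.
All spellings map to pitch class 10, so they are enharmonically equivalent.

Yes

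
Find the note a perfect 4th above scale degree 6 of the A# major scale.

Scale degree 6 of A# major is F##.
A perfect fourth (5 semitones) above F## lands on the letter B, giving B#.

B#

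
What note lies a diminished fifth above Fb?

A fifth above F lands on the letter C.
A diminished fifth spans 6 semitones, so Fb moves to pitch class 10. On the letter C that is Cbb.

Cbb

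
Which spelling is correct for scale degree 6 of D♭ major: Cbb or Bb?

Bb

Each scale degree takes a distinct letter name. Degree 6 of a scale on D must use the letter B.
Bb and Cbb are enharmonically the same pitch, but only Bb uses the letter B, so it is the correct spelling here.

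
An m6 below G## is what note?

B##

A sixth below G lands on the letter B.
A minor sixth spans 8 semitones, so G## moves to pitch class 1. On the letter B that is B##.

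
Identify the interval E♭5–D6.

Counting letters E–F–G–A–B–C–D gives a seventh.
Eb→D = 11 semitones, exactly the major seventh.

major seventh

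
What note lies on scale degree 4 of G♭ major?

Cb

Degree 4 takes the letter 3 steps above G, which is C.
In major, degree 4 sits 5 semitones above the tonic. Gb + 5 semitones is pitch class 11, spelled on C as Cb.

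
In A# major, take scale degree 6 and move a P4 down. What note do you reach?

Scale degree 6 of A# major is F##.
A perfect fourth (5 semitones) below F## lands on the letter C, giving C##.

C##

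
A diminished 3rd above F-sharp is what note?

F up a major third is A, so the target letter is A.
From F#, a diminished third is 2 semitones up: Ab.

Ab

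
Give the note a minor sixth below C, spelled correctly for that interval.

A sixth below C lands on the letter E.
A minor sixth spans 8 semitones, so C moves to pitch class 4. On the letter E that is E.

E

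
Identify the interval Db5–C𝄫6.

diminished seventh

Counting letters D–E–F–G–A–B–C gives a seventh.
Db→Cbb = 9 semitones, 2 narrower than the major seventh (11), so diminished.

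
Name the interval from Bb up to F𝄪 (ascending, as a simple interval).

doubly augmented fifth

The letter names run B→F, a span of 4 letter steps, so the interval is some kind of fifth.
Bb to F## is 9 semitones. A perfect fifth is 7, so 9 makes it doubly augmented.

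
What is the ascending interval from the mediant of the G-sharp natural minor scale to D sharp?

major third

The mediant of G# natural minor is B.
B up to D#: letters B→D make it a third; 4 semitones makes it major.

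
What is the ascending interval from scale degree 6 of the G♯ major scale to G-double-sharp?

Scale degree 6 of G# major is E#.
E# up to G##: letters E→G make it a third; 4 semitones makes it major.

major third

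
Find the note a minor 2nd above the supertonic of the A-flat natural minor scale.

The supertonic of Ab natural minor is Bb.
A minor second (1 semitone) above Bb lands on the letter C, giving Cb.

Cb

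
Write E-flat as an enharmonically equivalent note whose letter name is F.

Eb is pitch class 3. The letter F alone is pitch class 5.
To reach pitch class 3 from F requires an offset of -2 semitones, i.e. double flat: Fbb.

Fbb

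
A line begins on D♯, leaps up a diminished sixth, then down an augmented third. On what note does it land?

A diminished sixth up from D# is Bb (letter B, 7 semitones up).
An augmented third down from Bb is Gbb (letter G, 5 semitones down).

Gbb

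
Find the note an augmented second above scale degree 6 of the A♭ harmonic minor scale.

G

Scale degree 6 of Ab harmonic minor is Fb.
An augmented second (3 semitones) above Fb lands on the letter G, giving G.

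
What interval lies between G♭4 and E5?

augmented sixth

Counting letters G–A–B–C–D–E gives a sixth.
Gb→E = 10 semitones, 1 wider than the major sixth (9), so augmented.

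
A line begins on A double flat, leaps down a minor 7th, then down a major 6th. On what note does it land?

Dbb

A minor seventh down from Abb is Bbb (letter B, 10 semitones down).
A major sixth down from Bbb is Dbb (letter D, 9 semitones down).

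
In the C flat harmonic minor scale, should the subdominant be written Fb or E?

Fb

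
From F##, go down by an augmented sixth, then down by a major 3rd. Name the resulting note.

An augmented sixth down from F## is A (letter A, 10 semitones down).
A major third down from A is F (letter F, 4 semitones down).

F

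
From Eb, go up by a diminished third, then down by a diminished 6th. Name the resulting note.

Bb

A diminished third up from Eb is Gbb (letter G, 2 semitones up).
A diminished sixth down from Gbb is Bb (letter B, 7 semitones down).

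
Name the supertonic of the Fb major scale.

The Fb major scale runs Fb Gb Ab Bbb Cb Db Eb.
Degree 2 is Gb.

Gb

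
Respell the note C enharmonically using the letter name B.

Plain B sits 1 semitone below C, so on the letter B the same pitch needs a sharp: B#.

B#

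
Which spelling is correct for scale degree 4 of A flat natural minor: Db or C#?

Db

Each scale degree takes a distinct letter name. Degree 4 of a scale on A must use the letter D.
Db and C# are enharmonically the same pitch, but only Db uses the letter D, so it is the correct spelling here.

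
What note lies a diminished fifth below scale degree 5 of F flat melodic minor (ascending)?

F

Scale degree 5 of Fb melodic minor (ascending) is Cb.
A diminished fifth (6 semitones) below Cb lands on the letter F, giving F.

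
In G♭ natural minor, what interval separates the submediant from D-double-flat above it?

minor seventh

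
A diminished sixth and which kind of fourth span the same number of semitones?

A diminished sixth spans 7 semitones.
A fourth spanning 7 semitones is doubly augmented (the perfect fourth is 5).

doubly augmented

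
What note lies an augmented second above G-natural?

A#

A second above G lands on the letter A.
An augmented second spans 3 semitones, so G moves to pitch class 10. On the letter A that is A#.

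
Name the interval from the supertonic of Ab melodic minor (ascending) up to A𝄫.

diminished seventh

The supertonic of Ab melodic minor (ascending) is Bb.
Bb up to Abb: letters B→A make it a seventh; 9 semitones makes it diminished.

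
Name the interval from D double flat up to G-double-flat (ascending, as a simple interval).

perfect fourth

The letter names run D→G, a span of 3 letter steps, so the interval is some kind of fourth.
Dbb to Gbb is 5 semitones. A perfect fourth is 5, so 5 makes it perfect.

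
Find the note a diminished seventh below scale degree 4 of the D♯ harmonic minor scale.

A##

Scale degree 4 of D# harmonic minor is G#.
A diminished seventh (9 semitones) below G# lands on the letter A, giving A##.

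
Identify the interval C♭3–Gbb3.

The letter names run C→G, a span of 4 letter steps, so the interval is some kind of fifth.
Cb to Gbb is 6 semitones. A perfect fifth is 7, so 6 makes it diminished.

diminished fifth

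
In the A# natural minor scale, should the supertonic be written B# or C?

Each scale degree takes a distinct letter name. Degree 2 of a scale on A must use the letter B.
B# and C are enharmonically the same pitch, but only B# uses the letter B, so it is the correct spelling here.

B#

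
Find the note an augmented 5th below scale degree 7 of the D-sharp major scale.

Scale degree 7 of D# major is C##.
An augmented fifth (8 semitones) below C## lands on the letter F, giving F#.

F#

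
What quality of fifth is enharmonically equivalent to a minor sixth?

A minor sixth spans 8 semitones.
A fifth spanning 8 semitones is augmented (the perfect fifth is 7).

augmented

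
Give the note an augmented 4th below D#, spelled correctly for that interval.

A

A fourth below D lands on the letter A.
An augmented fourth spans 6 semitones, so D# moves to pitch class 9. On the letter A that is A.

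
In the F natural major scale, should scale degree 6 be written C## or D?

D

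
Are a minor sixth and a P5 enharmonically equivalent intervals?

No

A minor sixth spans 8 semitones; a perfect fifth spans 7.
The spans differ, so they are not enharmonic equivalents.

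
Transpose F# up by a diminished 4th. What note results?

Bb

A fourth above F lands on the letter B.
A diminished fourth spans 4 semitones, so F# moves to pitch class 10. On the letter B that is Bb.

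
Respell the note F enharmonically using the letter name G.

Plain G sits 2 semitones above F, so on the letter G the same pitch needs a double flat: Gbb.

Gbb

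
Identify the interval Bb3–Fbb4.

doubly diminished fifth

Counting letters B–C–D–E–F gives a fifth.
Bb→Fbb = 5 semitones, 2 narrower than the perfect fifth (7), so doubly diminished.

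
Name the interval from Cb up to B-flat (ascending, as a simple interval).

Counting letters C–D–E–F–G–A–B gives a seventh.
Cb→Bb = 11 semitones, exactly the major seventh.

major seventh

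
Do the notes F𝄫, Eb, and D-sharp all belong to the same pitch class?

Yes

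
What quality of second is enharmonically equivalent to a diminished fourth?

A diminished fourth spans 4 semitones.
A second spanning 4 semitones is doubly augmented (the major second is 2).

doubly augmented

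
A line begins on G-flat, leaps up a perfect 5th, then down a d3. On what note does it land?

B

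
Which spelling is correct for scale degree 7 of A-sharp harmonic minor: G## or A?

G##

Each scale degree takes a distinct letter name. Degree 7 of a scale on A must use the letter G.
G## and A are enharmonically the same pitch, but only G## uses the letter G, so it is the correct spelling here.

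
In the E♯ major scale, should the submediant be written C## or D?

C##

Each scale degree takes a distinct letter name. Degree 6 of a scale on E must use the letter C.
C## and D are enharmonically the same pitch, but only C## uses the letter C, so it is the correct spelling here.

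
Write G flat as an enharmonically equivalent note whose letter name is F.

Plain F sits 1 semitone below Gb, so on the letter F the same pitch needs a sharp: F#.

F#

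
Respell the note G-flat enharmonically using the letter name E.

E##

Plain E sits 2 semitones below Gb, so on the letter E the same pitch needs a double sharp: E##.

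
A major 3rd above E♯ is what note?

G##

A third above E lands on the letter G.
A major third spans 4 semitones, so E# moves to pitch class 9. On the letter G that is G##.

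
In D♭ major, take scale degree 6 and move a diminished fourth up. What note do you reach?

Scale degree 6 of Db major is Bb.
A diminished fourth (4 semitones) above Bb lands on the letter E, giving Ebb.

Ebb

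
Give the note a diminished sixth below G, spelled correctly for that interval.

B#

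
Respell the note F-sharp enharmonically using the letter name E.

E##

Plain E sits 2 semitones below F#, so on the letter E the same pitch needs a double sharp: E##.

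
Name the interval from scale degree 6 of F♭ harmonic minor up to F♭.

Scale degree 6 of Fb harmonic minor is Dbb.
Dbb up to Fb: letters D→F make it a third; 4 semitones makes it major.

major third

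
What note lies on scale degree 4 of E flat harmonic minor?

Ab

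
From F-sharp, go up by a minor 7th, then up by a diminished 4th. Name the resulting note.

Ab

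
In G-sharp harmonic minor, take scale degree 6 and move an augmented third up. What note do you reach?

Scale degree 6 of G# harmonic minor is E.
An augmented third (5 semitones) above E lands on the letter G, giving G##.

G##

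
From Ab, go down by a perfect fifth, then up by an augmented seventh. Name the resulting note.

C#

A perfect fifth down from Ab is Db (letter D, 7 semitones down).
An augmented seventh up from Db is C# (letter C, 12 semitones up).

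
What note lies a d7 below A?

B#

A seventh below A lands on the letter B.
A diminished seventh spans 9 semitones, so A moves to pitch class 0. On the letter B that is B#.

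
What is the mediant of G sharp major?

Degree 3 takes the letter 2 steps above G, which is B.
In major, degree 3 sits 4 semitones above the tonic. G# + 4 semitones is pitch class 0, spelled on B as B#.

B#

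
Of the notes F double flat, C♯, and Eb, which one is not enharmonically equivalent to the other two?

C#

In 12-tone equal temperament, enharmonic equivalents share a pitch class. Fbb is pitch class 3; C# is pitch class 1; Eb is pitch class 3.
Fbb and Eb share pitch class 3, while C# is pitch class 1.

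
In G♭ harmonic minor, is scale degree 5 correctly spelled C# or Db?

Db

Each scale degree takes a distinct letter name. Degree 5 of a scale on G must use the letter D.
Db and C# are enharmonically the same pitch, but only Db uses the letter D, so it is the correct spelling here.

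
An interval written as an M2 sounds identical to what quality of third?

A major second spans 2 semitones.
A third spanning 2 semitones is diminished (the major third is 4).

diminished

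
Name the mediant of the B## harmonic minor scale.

D##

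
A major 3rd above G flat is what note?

Bb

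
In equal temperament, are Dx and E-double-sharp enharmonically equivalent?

Two spellings are enharmonically equivalent only if they share a pitch class.
Here D## → 4, E## → 6; 4 ≠ 6, so they are not.

No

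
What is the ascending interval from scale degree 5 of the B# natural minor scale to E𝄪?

Scale degree 5 of B# natural minor is F##.
F## up to E##: letters F→E make it a seventh; 11 semitones makes it major.

major seventh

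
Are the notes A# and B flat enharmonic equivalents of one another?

Yes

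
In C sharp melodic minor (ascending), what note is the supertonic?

D#

The C# melodic minor (ascending) scale runs C# D# E F# G# A# B#.
Degree 2 is D#.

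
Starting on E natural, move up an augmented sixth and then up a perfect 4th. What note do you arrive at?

F##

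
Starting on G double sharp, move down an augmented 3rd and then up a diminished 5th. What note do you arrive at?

Bb

An augmented third down from G## is E (letter E, 5 semitones down).
A diminished fifth up from E is Bb (letter B, 6 semitones up).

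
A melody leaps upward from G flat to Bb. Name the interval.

Counting letters G–A–B gives a third.
Gb→Bb = 4 semitones, exactly the major third.

major third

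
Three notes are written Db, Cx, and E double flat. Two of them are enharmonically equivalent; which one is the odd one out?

Db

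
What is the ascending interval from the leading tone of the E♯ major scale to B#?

minor sixth

The leading tone of E# major is D##.
D## up to B#: letters D→B make it a sixth; 8 semitones makes it minor.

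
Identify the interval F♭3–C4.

augmented fifth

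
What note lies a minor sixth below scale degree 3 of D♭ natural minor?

Scale degree 3 of Db natural minor is Fb.
A minor sixth (8 semitones) below Fb lands on the letter A, giving Ab.

Ab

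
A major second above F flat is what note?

A second above F lands on the letter G.
A major second spans 2 semitones, so Fb moves to pitch class 6. On the letter G that is Gb.

Gb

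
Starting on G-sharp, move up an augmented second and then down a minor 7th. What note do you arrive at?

B##

An augmented second up from G# is A## (letter A, 3 semitones up).
A minor seventh down from A## is B## (letter B, 10 semitones down).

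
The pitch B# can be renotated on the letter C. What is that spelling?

Plain C sits at the same pitch as B#, so on the letter C the same pitch needs a natural: C.

C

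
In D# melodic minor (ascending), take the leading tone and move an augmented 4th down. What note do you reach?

G#

The leading tone of D# melodic minor (ascending) is C##.
An augmented fourth (6 semitones) below C## lands on the letter G, giving G#.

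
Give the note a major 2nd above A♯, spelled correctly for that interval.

A up a major second is B, so the target letter is B.
From A#, a major second is 2 semitones up: B#.

B#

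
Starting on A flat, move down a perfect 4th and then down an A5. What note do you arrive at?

A perfect fourth down from Ab is Eb (letter E, 5 semitones down).
An augmented fifth down from Eb is Abb (letter A, 8 semitones down).

Abb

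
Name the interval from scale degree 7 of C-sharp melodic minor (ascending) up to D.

diminished third

Scale degree 7 of C# melodic minor (ascending) is B#.
B# up to D: letters B→D make it a third; 2 semitones makes it diminished.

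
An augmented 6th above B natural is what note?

G##

A sixth above B lands on the letter G.
An augmented sixth spans 10 semitones, so B moves to pitch class 9. On the letter G that is G##.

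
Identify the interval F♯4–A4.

minor third

The letter names run F→A, a span of 2 letter steps, so the interval is some kind of third.
F# to A is 3 semitones. A major third is 4, so 3 makes it minor.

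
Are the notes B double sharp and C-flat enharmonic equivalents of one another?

No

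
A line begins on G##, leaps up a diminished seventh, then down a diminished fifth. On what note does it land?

A diminished seventh up from G## is F# (letter F, 9 semitones up).
A diminished fifth down from F# is B# (letter B, 6 semitones down).

B#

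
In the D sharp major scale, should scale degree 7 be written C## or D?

C##

Each scale degree takes a distinct letter name. Degree 7 of a scale on D must use the letter C.
C## and D are enharmonically the same pitch, but only C## uses the letter C, so it is the correct spelling here.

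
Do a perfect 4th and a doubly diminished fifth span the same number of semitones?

A perfect fourth spans 5 semitones; a doubly diminished fifth spans 5.
They are enharmonically equivalent.

Yes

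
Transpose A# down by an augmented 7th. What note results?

Bb

A down a major seventh is Bb, so the target letter is B.
From A#, an augmented seventh is 12 semitones down: Bb.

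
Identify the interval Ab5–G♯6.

The letter names run A→G, a span of 6 letter steps, so the interval is some kind of seventh.
Ab to G# is 12 semitones. A major seventh is 11, so 12 makes it augmented.

augmented seventh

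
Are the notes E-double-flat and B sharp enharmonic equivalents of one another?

Two spellings are enharmonically equivalent only if they share a pitch class.
Here Ebb → 2, B# → 0; 0 ≠ 2, so they are not.

No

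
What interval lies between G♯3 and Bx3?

augmented third

Counting letters G–A–B gives a third.
G#→B## = 5 semitones, 1 wider than the major third (4), so augmented.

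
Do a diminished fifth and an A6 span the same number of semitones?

No

A diminished fifth spans 6 semitones; an augmented sixth spans 10.
The spans differ, so they are not enharmonic equivalents.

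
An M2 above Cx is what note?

C up a major second is D, so the target letter is D.
From C##, a major second is 2 semitones up: D##.

D##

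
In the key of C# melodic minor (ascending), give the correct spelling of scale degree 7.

B#

The C# melodic minor (ascending) scale runs C# D# E F# G# A# B#.
Degree 7 is B#.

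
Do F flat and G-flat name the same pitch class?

Fb is pitch class 4; Gb is pitch class 6.
The pitch classes differ (4 vs. 6), so they are not enharmonic equivalents.

No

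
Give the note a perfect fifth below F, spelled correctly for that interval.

Bb

A fifth below F lands on the letter B.
A perfect fifth spans 7 semitones, so F moves to pitch class 10. On the letter B that is Bb.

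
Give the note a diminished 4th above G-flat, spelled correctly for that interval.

A fourth above G lands on the letter C.
A diminished fourth spans 4 semitones, so Gb moves to pitch class 10. On the letter C that is Cbb.

Cbb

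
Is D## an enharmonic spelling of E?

D## = pitch class 4 and E = pitch class 4 — the same pitch class, so they are enharmonic equivalents.

Yes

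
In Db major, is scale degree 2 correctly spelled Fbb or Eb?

Each scale degree takes a distinct letter name. Degree 2 of a scale on D must use the letter E.
Eb and Fbb are enharmonically the same pitch, but only Eb uses the letter E, so it is the correct spelling here.

Eb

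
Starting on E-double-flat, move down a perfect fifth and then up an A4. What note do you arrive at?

Db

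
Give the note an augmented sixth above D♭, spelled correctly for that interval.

B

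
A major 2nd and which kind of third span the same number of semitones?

A major second spans 2 semitones.
A third spanning 2 semitones is diminished (the major third is 4).

diminished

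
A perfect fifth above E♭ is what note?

Bb

A fifth above E lands on the letter B.
A perfect fifth spans 7 semitones, so Eb moves to pitch class 10. On the letter B that is Bb.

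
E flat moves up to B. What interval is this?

The letter names run E→B, a span of 4 letter steps, so the interval is some kind of fifth.
Eb to B is 8 semitones. A perfect fifth is 7, so 8 makes it augmented.

augmented fifth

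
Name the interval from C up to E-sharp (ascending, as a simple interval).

Counting letters C–D–E gives a third.
C→E# = 5 semitones, 1 wider than the major third (4), so augmented.

augmented third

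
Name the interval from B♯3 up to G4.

Counting letters B–C–D–E–F–G gives a sixth.
B#→G = 7 semitones, 2 narrower than the major sixth (9), so diminished.

diminished sixth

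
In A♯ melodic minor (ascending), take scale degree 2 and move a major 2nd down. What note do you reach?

A#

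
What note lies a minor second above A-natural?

A second above A lands on the letter B.
A minor second spans 1 semitone, so A moves to pitch class 10. On the letter B that is Bb.

Bb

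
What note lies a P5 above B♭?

F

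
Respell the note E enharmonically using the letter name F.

Fb

E is pitch class 4. The letter F alone is pitch class 5.
To reach pitch class 4 from F requires an offset of -1 semitone, i.e. flat: Fb.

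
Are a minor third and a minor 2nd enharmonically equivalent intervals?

No

A minor third spans 3 semitones; a minor second spans 1.
The spans differ, so they are not enharmonic equivalents.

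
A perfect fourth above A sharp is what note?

A fourth above A lands on the letter D.
A perfect fourth spans 5 semitones, so A# moves to pitch class 3. On the letter D that is D#.

D#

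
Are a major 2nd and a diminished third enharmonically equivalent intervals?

A major second spans 2 semitones; a diminished third spans 2.
They are enharmonically equivalent.

Yes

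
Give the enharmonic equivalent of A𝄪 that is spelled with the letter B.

B

A## is pitch class 11. The letter B alone is pitch class 11.
Pitch class 11 on B needs no accidental: B.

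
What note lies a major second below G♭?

Fb

A second below G lands on the letter F.
A major second spans 2 semitones, so Gb moves to pitch class 4. On the letter F that is Fb.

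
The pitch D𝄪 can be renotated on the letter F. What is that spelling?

Fb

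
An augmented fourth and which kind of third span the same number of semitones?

An augmented fourth spans 6 semitones.
A third spanning 6 semitones is doubly augmented (the major third is 4).

doubly augmented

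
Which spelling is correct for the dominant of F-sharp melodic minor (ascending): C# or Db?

Each scale degree takes a distinct letter name. Degree 5 of a scale on F must use the letter C.
C# and Db are enharmonically the same pitch, but only C# uses the letter C, so it is the correct spelling here.

C#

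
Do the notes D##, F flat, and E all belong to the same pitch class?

D## is pitch class 4; Fb is pitch class 4; E is pitch class 4.
All spellings map to pitch class 4, so they are enharmonically equivalent.

Yes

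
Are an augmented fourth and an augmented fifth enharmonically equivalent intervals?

An augmented fourth spans 6 semitones; an augmented fifth spans 8.
The spans differ, so they are not enharmonic equivalents.

No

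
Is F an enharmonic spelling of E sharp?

F = pitch class 5 and E# = pitch class 5 — the same pitch class, so they are enharmonic equivalents.

Yes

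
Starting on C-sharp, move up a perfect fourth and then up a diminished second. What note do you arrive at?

Gb

A perfect fourth up from C# is F# (letter F, 5 semitones up).
A diminished second up from F# is Gb (letter G, 0 semitones up).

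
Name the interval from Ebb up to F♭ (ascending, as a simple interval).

major second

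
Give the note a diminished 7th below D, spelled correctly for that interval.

A seventh below D lands on the letter E.
A diminished seventh spans 9 semitones, so D moves to pitch class 5. On the letter E that is E#.

E#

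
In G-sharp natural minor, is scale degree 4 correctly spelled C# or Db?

Each scale degree takes a distinct letter name. Degree 4 of a scale on G must use the letter C.
C# and Db are enharmonically the same pitch, but only C# uses the letter C, so it is the correct spelling here.

C#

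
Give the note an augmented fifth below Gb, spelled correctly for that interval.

A fifth below G lands on the letter C.
An augmented fifth spans 8 semitones, so Gb moves to pitch class 10. On the letter C that is Cbb.

Cbb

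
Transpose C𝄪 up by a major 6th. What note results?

A##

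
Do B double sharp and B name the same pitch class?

Two spellings are enharmonically equivalent only if they share a pitch class.
Here B## → 1, B → 11; 1 ≠ 11, so they are not.

No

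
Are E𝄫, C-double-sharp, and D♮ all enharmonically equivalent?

Yes

Ebb is pitch class 2; C## is pitch class 2; D is pitch class 2.
All spellings map to pitch class 2, so they are enharmonically equivalent.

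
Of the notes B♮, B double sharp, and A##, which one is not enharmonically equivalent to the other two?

B##

In 12-tone equal temperament, enharmonic equivalents share a pitch class. B is pitch class 11; B## is pitch class 1; A## is pitch class 11.
B and A## share pitch class 11, while B## is pitch class 1.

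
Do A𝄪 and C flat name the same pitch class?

A## is pitch class 11; Cb is pitch class 11.
All spellings map to pitch class 11, so they are enharmonically equivalent.

Yes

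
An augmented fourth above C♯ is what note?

A fourth above C lands on the letter F.
An augmented fourth spans 6 semitones, so C# moves to pitch class 7. On the letter F that is F##.

F##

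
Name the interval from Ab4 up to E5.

The letter names run A→E, a span of 4 letter steps, so the interval is some kind of fifth.
Ab to E is 8 semitones. A perfect fifth is 7, so 8 makes it augmented.

augmented fifth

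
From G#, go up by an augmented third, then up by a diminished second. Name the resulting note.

An augmented third up from G# is B## (letter B, 5 semitones up).
A diminished second up from B## is C# (letter C, 0 semitones up).

C#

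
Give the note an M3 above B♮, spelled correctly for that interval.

A third above B lands on the letter D.
A major third spans 4 semitones, so B moves to pitch class 3. On the letter D that is D#.

D#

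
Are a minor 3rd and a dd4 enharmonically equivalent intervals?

Yes

A minor third spans 3 semitones; a doubly diminished fourth spans 3.
They are enharmonically equivalent.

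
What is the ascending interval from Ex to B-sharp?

diminished fifth

Counting letters E–F–G–A–B gives a fifth.
E##→B# = 6 semitones, 1 narrower than the perfect fifth (7), so diminished.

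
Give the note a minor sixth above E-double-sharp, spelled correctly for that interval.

C##

E up a major sixth is C#, so the target letter is C.
From E##, a minor sixth is 8 semitones up: C##.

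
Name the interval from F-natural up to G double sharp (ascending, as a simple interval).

doubly augmented second

The letter names run F→G, a span of 1 letter step, so the interval is some kind of second.
F to G## is 4 semitones. A major second is 2, so 4 makes it doubly augmented.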